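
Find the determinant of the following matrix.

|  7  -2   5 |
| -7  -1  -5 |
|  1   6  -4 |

Expand along column 1:
  + 7 · |-1 -5; 6 -4| = 7·(4 − (-30)) = 238
  − (-7) · |-2 5; 6 -4| = −(-7)·(8 − 30) = -154
  + 1 · |-2 5; -1 -5| = 1·(10 − (-5)) = 15
Sum: (238) + (-154) + (15) = 99

99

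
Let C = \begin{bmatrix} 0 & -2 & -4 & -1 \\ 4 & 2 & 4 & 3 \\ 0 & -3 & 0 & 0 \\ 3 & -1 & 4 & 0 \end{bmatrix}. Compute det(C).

Expand along row 3 (it has 3 zeros):
  − (-3) · M_32   where M_32 = det([0 -4 -1; 4 4 3; 3 4 0]) = -40
det = (-1)·(-3)·(-40) = -120

The determinant is -120.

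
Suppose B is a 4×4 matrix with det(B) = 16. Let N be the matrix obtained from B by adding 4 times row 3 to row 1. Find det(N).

Adding a multiple of one row to another leaves the determinant unchanged.
det(N) = (1)·(16) = 16

16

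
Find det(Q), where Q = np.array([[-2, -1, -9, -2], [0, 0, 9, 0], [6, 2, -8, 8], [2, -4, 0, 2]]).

180

Expand along row 2 (it has 3 zeros):
  − (9) · M_23   where M_23 = det([-2 -1 -2; 6 2 8; 2 -4 2]) = -20
det = (-1)·(9)·(-20) = 180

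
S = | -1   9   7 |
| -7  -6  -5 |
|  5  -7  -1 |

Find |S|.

The determinant is 294.

Expand along column 1:
  + (-1) · |-6 -5; -7 -1| = (-1)·(6 − 35) = 29
  − (-7) · |9 7; -7 -1| = −(-7)·(-9 − (-49)) = 280
  + 5 · |9 7; -6 -5| = 5·(-45 − (-42)) = -15
Sum: (29) + (280) + (-15) = 294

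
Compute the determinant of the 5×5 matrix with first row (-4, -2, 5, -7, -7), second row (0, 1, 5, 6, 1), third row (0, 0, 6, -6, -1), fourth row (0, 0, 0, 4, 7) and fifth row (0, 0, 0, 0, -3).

The determinant is 288.

The matrix is upper triangular, so the determinant is the product of the diagonal entries:
det = (-4) · (1) · (6) · (4) · (-3) = 288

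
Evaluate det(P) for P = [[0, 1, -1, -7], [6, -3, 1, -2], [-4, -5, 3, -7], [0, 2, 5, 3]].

Expand along column 1 (it has 2 zeros):
  − (6) · M_21   where M_21 = det([1 -1 -7; -5 3 -7; 2 5 3]) = 260
  + (-4) · M_31   where M_31 = det([1 -1 -7; -3 1 -2; 2 5 3]) = 127
det = (-1)·(6)·(260) + (+1)·(-4)·(127) = -2068

The determinant is -2068.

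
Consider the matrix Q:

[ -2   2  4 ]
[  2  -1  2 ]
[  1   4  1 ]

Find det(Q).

Expand along column 1:
  + (-2) · |-1 2; 4 1| = (-2)·(-1 − 8) = 18
  − 2 · |2 4; 4 1| = −2·(2 − 16) = 28
  + 1 · |2 4; -1 2| = 1·(4 − (-4)) = 8
Sum: (18) + (28) + (8) = 54

54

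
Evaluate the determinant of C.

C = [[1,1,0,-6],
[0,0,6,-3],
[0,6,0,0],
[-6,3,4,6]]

Expand along row 3 (it has 3 zeros):
  − (6) · M_32   where M_32 = det([1 0 -6; 0 6 -3; -6 4 6]) = -168
det = (-1)·(6)·(-168) = 1008

|C| = 1008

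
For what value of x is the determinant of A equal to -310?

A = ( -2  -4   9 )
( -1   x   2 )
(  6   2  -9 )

Expanding along the row containing x, det(A) is linear in x: det(A) = (-36)·x + (-22).
Set (-36)·x + (-22) = -310  ⇒  (-36)·x = -288  ⇒  x = 8.

8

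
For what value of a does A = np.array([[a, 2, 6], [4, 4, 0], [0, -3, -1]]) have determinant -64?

a = 0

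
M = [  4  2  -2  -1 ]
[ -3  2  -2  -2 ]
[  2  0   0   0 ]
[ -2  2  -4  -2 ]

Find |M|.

Expand along row 3 (it has 3 zeros):
  + (2) · M_31   where M_31 = det([2 -2 -1; 2 -2 -2; 2 -4 -2]) = -4
det = (+1)·(2)·(-4) = -8

|M| = -8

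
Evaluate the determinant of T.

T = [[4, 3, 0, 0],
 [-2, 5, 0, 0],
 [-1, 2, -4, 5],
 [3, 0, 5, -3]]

T is block lower-triangular with a 2×2 block and a 2×2 block on the diagonal, so its determinant equals the product of the determinants of the diagonal blocks.
det of the 2×2 block = 26
det of the 2×2 block = -13
det = (26)·(-13) = -338

-338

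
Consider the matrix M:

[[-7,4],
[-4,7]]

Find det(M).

-33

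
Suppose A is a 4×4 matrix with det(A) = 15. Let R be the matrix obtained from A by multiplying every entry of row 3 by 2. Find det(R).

Scaling one row by 2 multiplies the determinant by 2.
det(R) = (2)·(15) = 30

30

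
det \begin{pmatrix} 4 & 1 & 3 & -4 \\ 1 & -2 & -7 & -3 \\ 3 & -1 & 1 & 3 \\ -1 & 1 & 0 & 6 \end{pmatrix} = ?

Expand along row 4 (it has 1 zero):
  − (-1) · M_41   where M_41 = det([1 3 -4; -2 -7 -3; -1 1 3]) = 45
  + (1) · M_42   where M_42 = det([4 3 -4; 1 -7 -3; 3 1 3]) = -196
  + (6) · M_44   where M_44 = det([4 1 3; 1 -2 -7; 3 -1 1]) = -43
det = (-1)·(-1)·(45) + (+1)·(1)·(-196) + (+1)·(6)·(-43) = -409

-409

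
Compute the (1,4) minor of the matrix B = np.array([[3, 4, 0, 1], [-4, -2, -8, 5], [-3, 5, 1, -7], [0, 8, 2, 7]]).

172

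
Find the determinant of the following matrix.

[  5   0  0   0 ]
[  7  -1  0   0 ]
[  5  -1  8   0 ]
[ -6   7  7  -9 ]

360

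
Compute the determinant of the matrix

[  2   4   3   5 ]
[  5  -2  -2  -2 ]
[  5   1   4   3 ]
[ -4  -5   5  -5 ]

165

Expand along row 1:
  + (2) · M_11   where M_11 = det([-2 -2 -2; 1 4 3; -5 5 -5]) = 40
  − (4) · M_12   where M_12 = det([5 -2 -2; 5 4 3; -4 5 -5]) = -283
  + (3) · M_13   where M_13 = det([5 -2 -2; 5 1 3; -4 -5 -5]) = 66
  − (5) · M_14   where M_14 = det([5 -2 -2; 5 1 4; -4 -5 5]) = 249
det = (+1)·(2)·(40) + (-1)·(4)·(-283) + (+1)·(3)·(66) + (-1)·(5)·(249) = 165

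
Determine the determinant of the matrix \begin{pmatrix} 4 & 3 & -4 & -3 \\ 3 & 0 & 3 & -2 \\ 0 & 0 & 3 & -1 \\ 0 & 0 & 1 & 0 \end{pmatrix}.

-9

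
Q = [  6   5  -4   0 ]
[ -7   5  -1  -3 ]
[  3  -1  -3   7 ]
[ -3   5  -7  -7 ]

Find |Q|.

Expand along row 1 (it has 1 zero):
  + (6) · M_11   where M_11 = det([5 -1 -3; -1 -3 7; 5 -7 -7]) = 256
  − (5) · M_12   where M_12 = det([-7 -1 -3; 3 -3 7; -3 -7 -7]) = -400
  + (-4) · M_13   where M_13 = det([-7 5 -3; 3 -1 7; -3 5 -7]) = 160
det = (+1)·(6)·(256) + (-1)·(5)·(-400) + (+1)·(-4)·(160) = 2896

det(Q) = 2896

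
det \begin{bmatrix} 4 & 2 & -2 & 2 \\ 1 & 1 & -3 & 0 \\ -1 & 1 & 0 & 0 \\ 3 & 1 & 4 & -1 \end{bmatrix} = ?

Expand along row 3 (it has 2 zeros):
  + (-1) · M_31   where M_31 = det([2 -2 2; 1 -3 0; 1 4 -1]) = 18
  − (1) · M_32   where M_32 = det([4 -2 2; 1 -3 0; 3 4 -1]) = 36
det = (+1)·(-1)·(18) + (-1)·(1)·(36) = -54

The determinant is -54.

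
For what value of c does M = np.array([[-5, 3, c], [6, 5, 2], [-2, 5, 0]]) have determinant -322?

c = -9

Expanding along the row containing c, det(M) is linear in c: det(M) = (40)·c + (38).
Set (40)·c + (38) = -322  ⇒  (40)·c = -360  ⇒  c = -9.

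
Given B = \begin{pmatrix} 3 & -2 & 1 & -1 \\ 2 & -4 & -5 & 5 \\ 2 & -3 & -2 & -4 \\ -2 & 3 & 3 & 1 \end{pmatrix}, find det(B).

Expand along row 1:
  + (3) · M_11   where M_11 = det([-4 -5 5; -3 -2 -4; 3 3 1]) = -10
  − (-2) · M_12   where M_12 = det([2 -5 5; 2 -2 -4; -2 3 1]) = 0
  + (1) · M_13   where M_13 = det([2 -4 5; 2 -3 -4; -2 3 1]) = -6
  − (-1) · M_14   where M_14 = det([2 -4 -5; 2 -3 -2; -2 3 3]) = 2
det = (+1)·(3)·(-10) + (-1)·(-2)·(0) + (+1)·(1)·(-6) + (-1)·(-1)·(2) = -34

-34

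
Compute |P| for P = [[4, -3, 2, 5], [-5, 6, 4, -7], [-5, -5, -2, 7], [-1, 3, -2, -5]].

48

Expand along row 1:
  + (4) · M_11   where M_11 = det([6 4 -7; -5 -2 7; 3 -2 -5]) = 16
  − (-3) · M_12   where M_12 = det([-5 4 -7; -5 -2 7; -1 -2 -5]) = -304
  + (2) · M_13   where M_13 = det([-5 6 -7; -5 -5 7; -1 3 -5]) = -72
  − (5) · M_14   where M_14 = det([-5 6 4; -5 -5 -2; -1 3 -2]) = -208
det = (+1)·(4)·(16) + (-1)·(-3)·(-304) + (+1)·(2)·(-72) + (-1)·(5)·(-208) = 48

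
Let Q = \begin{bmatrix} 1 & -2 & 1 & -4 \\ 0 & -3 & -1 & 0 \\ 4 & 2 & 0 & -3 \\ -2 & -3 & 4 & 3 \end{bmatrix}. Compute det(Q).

det(Q) = 215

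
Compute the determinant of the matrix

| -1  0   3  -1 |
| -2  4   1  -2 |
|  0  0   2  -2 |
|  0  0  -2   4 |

The determinant is -16.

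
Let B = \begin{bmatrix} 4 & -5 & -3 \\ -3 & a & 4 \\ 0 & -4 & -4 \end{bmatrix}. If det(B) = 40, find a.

Expanding along the column containing a, det(B) is linear in a: det(B) = (-16)·a + (88).
Set (-16)·a + (88) = 40  ⇒  (-16)·a = -48  ⇒  a = 3.

3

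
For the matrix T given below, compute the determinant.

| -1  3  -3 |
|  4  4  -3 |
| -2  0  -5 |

Expand along row 3:
  + (-2) · |3 -3; 4 -3| = (-2)·(-9 − (-12)) = -6
  + (-5) · |-1 3; 4 4| = (-5)·(-4 − 12) = 80
Sum: (-6) + (80) = 74

74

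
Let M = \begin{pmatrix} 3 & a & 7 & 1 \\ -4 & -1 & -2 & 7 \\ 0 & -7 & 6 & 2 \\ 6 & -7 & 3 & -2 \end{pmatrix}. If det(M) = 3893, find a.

a = 9

Expanding along the row containing a, det(M) is linear in a: det(M) = (204)·a + (2057).
Set (204)·a + (2057) = 3893  ⇒  (204)·a = 1836  ⇒  a = 9.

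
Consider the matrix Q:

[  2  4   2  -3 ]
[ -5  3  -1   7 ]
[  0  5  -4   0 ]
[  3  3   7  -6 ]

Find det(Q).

Expand along row 3 (it has 2 zeros):
  − (5) · M_32   where M_32 = det([2 2 -3; -5 -1 7; 3 7 -6]) = -8
  + (-4) · M_33   where M_33 = det([2 4 -3; -5 3 7; 3 3 -6]) = -42
det = (-1)·(5)·(-8) + (+1)·(-4)·(-42) = 208

208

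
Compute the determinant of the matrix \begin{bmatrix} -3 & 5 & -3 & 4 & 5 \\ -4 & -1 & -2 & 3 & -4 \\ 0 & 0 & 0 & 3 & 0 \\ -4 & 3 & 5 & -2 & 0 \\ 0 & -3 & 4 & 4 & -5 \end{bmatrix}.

Expand along row 3 (it has 4 zeros):
  − (3) · M_34   where M_34 = det([-3 5 -3 5; -4 -1 -2 -4; -4 3 5 0; 0 -3 4 -5]) = -37
det = (-1)·(3)·(-37) = 111

The determinant is 111.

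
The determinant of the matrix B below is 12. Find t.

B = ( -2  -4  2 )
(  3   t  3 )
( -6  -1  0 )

Expanding along the row containing t, det(B) is linear in t: det(B) = (12)·t + (60).
Set (12)·t + (60) = 12  ⇒  (12)·t = -48  ⇒  t = -4.

t = -4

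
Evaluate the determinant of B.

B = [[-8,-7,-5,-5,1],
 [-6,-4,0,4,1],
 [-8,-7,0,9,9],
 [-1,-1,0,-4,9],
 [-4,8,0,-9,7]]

19265

Expand along column 3 (it has 4 zeros):
  + (-5) · M_13   where M_13 = det([-6 -4 4 1; -8 -7 9 9; -1 -1 -4 9; -4 8 -9 7]) = -3853
det = (+1)·(-5)·(-3853) = 19265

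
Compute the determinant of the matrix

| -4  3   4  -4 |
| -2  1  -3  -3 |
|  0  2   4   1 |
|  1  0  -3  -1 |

55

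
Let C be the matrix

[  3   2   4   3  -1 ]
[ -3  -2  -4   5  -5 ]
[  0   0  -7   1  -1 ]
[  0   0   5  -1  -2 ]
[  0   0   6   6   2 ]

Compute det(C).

0

C is block upper-triangular with a 2×2 block and a 3×3 block on the diagonal, so its determinant equals the product of the determinants of the diagonal blocks.
det of the 2×2 block = 0
det of the 3×3 block = -128
det = (0)·(-128) = 0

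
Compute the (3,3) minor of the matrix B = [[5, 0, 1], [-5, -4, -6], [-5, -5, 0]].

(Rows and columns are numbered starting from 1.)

The minor is -20.

Delete row 3 and column 3; the remaining 2×2 submatrix is [5 0; -5 -4].
Its determinant is 5·(-4) − 0·(-5) = -20.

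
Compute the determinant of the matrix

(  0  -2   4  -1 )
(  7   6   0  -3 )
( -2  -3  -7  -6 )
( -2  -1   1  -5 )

The determinant is 1044.

Expand along row 1 (it has 1 zero):
  − (-2) · M_12   where M_12 = det([7 0 -3; -2 -7 -6; -2 1 -5]) = 335
  + (4) · M_13   where M_13 = det([7 6 -3; -2 -3 -6; -2 -1 -5]) = 87
  − (-1) · M_14   where M_14 = det([7 6 0; -2 -3 -7; -2 -1 1]) = 26
det = (-1)·(-2)·(335) + (+1)·(4)·(87) + (-1)·(-1)·(26) = 1044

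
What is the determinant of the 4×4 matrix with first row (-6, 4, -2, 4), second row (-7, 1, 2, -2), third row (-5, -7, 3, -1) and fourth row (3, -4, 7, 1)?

The determinant is -2258.

Expand along row 1:
  + (-6) · M_11   where M_11 = det([1 2 -2; -7 3 -1; -4 7 1]) = 106
  − (4) · M_12   where M_12 = det([-7 2 -2; -5 3 -1; 3 7 1]) = 22
  + (-2) · M_13   where M_13 = det([-7 1 -2; -5 -7 -1; 3 -4 1]) = -3
  − (4) · M_14   where M_14 = det([-7 1 2; -5 -7 3; 3 -4 7]) = 385
det = (+1)·(-6)·(106) + (-1)·(4)·(22) + (+1)·(-2)·(-3) + (-1)·(4)·(385) = -2258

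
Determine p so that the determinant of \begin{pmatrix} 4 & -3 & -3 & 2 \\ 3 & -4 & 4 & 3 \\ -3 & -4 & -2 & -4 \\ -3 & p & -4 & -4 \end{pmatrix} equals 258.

p = -8

Expanding along the row containing p, det(A) is linear in p: det(A) = (-37)·p + (-38).
Set (-37)·p + (-38) = 258  ⇒  (-37)·p = 296  ⇒  p = -8.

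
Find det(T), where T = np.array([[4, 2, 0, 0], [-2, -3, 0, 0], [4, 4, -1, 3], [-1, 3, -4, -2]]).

-112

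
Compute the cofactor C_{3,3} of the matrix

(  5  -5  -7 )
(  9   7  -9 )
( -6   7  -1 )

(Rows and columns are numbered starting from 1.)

80

Delete row 3 and column 3; the remaining 2×2 submatrix is [5 -5; 9 7].
Its determinant is 5·7 − (-5)·9 = 80.
The cofactor carries sign (−1)^(3+3) = +1, so C_{3,3} = +(80) = 80.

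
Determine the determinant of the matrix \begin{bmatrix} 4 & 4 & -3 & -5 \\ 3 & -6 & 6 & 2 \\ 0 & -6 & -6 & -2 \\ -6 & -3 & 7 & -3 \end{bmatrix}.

Expand along row 3 (it has 1 zero):
  − (-6) · M_32   where M_32 = det([4 -3 -5; 3 6 2; -6 7 -3]) = -404
  + (-6) · M_33   where M_33 = det([4 4 -5; 3 -6 2; -6 -3 -3]) = 309
  − (-2) · M_34   where M_34 = det([4 4 -3; 3 -6 6; -6 -3 7]) = -189
det = (-1)·(-6)·(-404) + (+1)·(-6)·(309) + (-1)·(-2)·(-189) = -4656

The determinant is -4656.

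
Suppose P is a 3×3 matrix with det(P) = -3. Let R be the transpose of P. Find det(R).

-3

det(Pᵀ) = det(P).
det(R) = (1)·(-3) = -3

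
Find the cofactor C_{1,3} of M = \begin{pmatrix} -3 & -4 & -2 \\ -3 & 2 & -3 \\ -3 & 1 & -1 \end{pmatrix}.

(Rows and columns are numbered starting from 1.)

3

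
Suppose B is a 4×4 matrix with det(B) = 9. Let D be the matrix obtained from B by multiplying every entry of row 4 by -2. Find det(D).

det(D) = -18

Scaling one row by -2 multiplies the determinant by -2.
det(D) = (-2)·(9) = -18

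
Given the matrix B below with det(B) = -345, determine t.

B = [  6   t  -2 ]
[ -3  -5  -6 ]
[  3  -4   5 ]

t = -1

Expanding along the row containing t, det(B) is linear in t: det(B) = (-3)·t + (-348).
Set (-3)·t + (-348) = -345  ⇒  (-3)·t = 3  ⇒  t = -1.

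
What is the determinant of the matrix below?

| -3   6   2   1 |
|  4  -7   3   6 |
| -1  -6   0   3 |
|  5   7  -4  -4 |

Expand along row 3 (it has 1 zero):
  + (-1) · M_31   where M_31 = det([6 2 1; -7 3 6; 7 -4 -4]) = 107
  − (-6) · M_32   where M_32 = det([-3 2 1; 4 3 6; 5 -4 -4]) = 25
  − (3) · M_34   where M_34 = det([-3 6 2; 4 -7 3; 5 7 -4]) = 291
det = (+1)·(-1)·(107) + (-1)·(-6)·(25) + (-1)·(3)·(291) = -830

-830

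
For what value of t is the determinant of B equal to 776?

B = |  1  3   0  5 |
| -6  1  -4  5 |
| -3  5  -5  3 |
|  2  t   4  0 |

Expanding along the row containing t, det(B) is linear in t: det(B) = (103)·t + (364).
Set (103)·t + (364) = 776  ⇒  (103)·t = 412  ⇒  t = 4.

4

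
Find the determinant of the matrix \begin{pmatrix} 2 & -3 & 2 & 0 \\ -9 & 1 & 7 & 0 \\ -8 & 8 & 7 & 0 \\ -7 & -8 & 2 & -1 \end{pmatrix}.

Expand along column 4 (it has 3 zeros):
  + (-1) · M_44   where M_44 = det([2 -3 2; -9 1 7; -8 8 7]) = -247
det = (+1)·(-1)·(-247) = 247

The determinant is 247.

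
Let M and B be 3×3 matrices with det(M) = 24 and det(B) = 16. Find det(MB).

det(MB) = det(M)·det(B) = (24)·(16) = 384

384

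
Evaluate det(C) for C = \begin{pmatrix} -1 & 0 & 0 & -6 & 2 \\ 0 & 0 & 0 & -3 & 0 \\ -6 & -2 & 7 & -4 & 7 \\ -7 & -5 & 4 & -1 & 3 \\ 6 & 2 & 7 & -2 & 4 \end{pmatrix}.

Expand along row 2 (it has 4 zeros):
  + (-3) · M_24   where M_24 = det([-1 0 0 2; -6 -2 7 7; -7 -5 4 3; 6 2 7 4]) = -339
det = (+1)·(-3)·(-339) = 1017

1017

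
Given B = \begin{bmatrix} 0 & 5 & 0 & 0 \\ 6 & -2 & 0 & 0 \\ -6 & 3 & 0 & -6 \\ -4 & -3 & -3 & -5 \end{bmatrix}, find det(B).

B is block lower-triangular with a 2×2 block and a 2×2 block on the diagonal, so its determinant equals the product of the determinants of the diagonal blocks.
det of the 2×2 block = -30
det of the 2×2 block = -18
det = (-30)·(-18) = 540

540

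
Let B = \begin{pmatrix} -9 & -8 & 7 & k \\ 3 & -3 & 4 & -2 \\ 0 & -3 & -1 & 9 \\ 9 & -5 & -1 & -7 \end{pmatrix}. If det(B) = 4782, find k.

Expanding along the column containing k, det(B) is linear in k: det(B) = (-129)·k + (4911).
Set (-129)·k + (4911) = 4782  ⇒  (-129)·k = -129  ⇒  k = 1.

k = 1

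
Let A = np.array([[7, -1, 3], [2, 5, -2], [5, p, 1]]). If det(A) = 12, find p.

p = 2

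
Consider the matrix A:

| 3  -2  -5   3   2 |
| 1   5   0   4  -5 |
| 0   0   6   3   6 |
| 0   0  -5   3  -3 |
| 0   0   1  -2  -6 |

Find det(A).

-3417

A is block upper-triangular with a 2×2 block and a 3×3 block on the diagonal, so its determinant equals the product of the determinants of the diagonal blocks.
det of the 2×2 block = 17
det of the 3×3 block = -201
det = (17)·(-201) = -3417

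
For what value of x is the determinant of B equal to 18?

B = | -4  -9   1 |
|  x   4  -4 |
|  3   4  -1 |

x = 6

Expanding along the row containing x, det(B) is linear in x: det(B) = (-5)·x + (48).
Set (-5)·x + (48) = 18  ⇒  (-5)·x = -30  ⇒  x = 6.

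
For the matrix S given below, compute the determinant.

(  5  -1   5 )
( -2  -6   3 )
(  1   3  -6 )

|S| = 144

Expand along column 1:
  + 5 · |-6 3; 3 -6| = 5·(36 − 9) = 135
  − (-2) · |-1 5; 3 -6| = −(-2)·(6 − 15) = -18
  + 1 · |-1 5; -6 3| = 1·(-3 − (-30)) = 27
Sum: (135) + (-18) + (27) = 144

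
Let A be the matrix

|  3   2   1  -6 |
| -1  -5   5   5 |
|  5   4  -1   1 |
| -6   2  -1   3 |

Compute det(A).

Expand along row 1:
  + (3) · M_11   where M_11 = det([-5 5 5; 4 -1 1; 2 -1 3]) = -50
  − (2) · M_12   where M_12 = det([-1 5 5; 5 -1 1; -6 -1 3]) = -158
  + (1) · M_13   where M_13 = det([-1 -5 5; 5 4 1; -6 2 3]) = 265
  − (-6) · M_14   where M_14 = det([-1 -5 5; 5 4 -1; -6 2 -1]) = 117
det = (+1)·(3)·(-50) + (-1)·(2)·(-158) + (+1)·(1)·(265) + (-1)·(-6)·(117) = 1133

det(A) = 1133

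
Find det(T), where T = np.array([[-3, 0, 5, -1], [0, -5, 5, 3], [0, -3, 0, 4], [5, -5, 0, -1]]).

Expand along row 3 (it has 2 zeros):
  − (-3) · M_32   where M_32 = det([-3 5 -1; 0 5 3; 5 0 -1]) = 115
  − (4) · M_34   where M_34 = det([-3 0 5; 0 -5 5; 5 -5 0]) = 50
det = (-1)·(-3)·(115) + (-1)·(4)·(50) = 145

The determinant is 145.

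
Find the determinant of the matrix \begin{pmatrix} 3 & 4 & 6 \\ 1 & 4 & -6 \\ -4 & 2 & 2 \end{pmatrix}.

Expand along row 1:
  + 3 · |4 -6; 2 2| = 3·(8 − (-12)) = 60
  − 4 · |1 -6; -4 2| = −4·(2 − 24) = 88
  + 6 · |1 4; -4 2| = 6·(2 − (-16)) = 108
Sum: (60) + (88) + (108) = 256

The determinant is 256.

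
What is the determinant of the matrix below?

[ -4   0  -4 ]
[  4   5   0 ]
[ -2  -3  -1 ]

Expand along column 2:
  + 5 · |-4 -4; -2 -1| = 5·(4 − 8) = -20
  − (-3) · |-4 -4; 4 0| = −(-3)·(0 − (-16)) = 48
Sum: (-20) + (48) = 28

The determinant is 28.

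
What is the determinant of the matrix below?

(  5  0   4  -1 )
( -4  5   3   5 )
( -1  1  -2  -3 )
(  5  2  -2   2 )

Expand along row 1 (it has 1 zero):
  + (5) · M_11   where M_11 = det([5 3 5; 1 -2 -3; 2 -2 2]) = -64
  + (4) · M_13   where M_13 = det([-4 5 5; -1 1 -3; 5 2 2]) = -132
  − (-1) · M_14   where M_14 = det([-4 5 3; -1 1 -2; 5 2 -2]) = -89
det = (+1)·(5)·(-64) + (+1)·(4)·(-132) + (-1)·(-1)·(-89) = -937

-937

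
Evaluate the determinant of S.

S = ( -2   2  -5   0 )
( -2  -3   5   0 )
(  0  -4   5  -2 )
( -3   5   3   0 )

Expand along column 4 (it has 3 zeros):
  − (-2) · M_34   where M_34 = det([-2 2 -5; -2 -3 5; -3 5 3]) = 145
det = (-1)·(-2)·(145) = 290

|S| = 290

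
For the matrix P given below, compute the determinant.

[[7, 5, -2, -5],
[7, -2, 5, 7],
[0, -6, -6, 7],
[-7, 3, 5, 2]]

det(P) = 4529

Expand along row 3 (it has 1 zero):
  − (-6) · M_32   where M_32 = det([7 -2 -5; 7 5 7; -7 5 2]) = -399
  + (-6) · M_33   where M_33 = det([7 5 -5; 7 -2 7; -7 3 2]) = -525
  − (7) · M_34   where M_34 = det([7 5 -2; 7 -2 5; -7 3 5]) = -539
det = (-1)·(-6)·(-399) + (+1)·(-6)·(-525) + (-1)·(7)·(-539) = 4529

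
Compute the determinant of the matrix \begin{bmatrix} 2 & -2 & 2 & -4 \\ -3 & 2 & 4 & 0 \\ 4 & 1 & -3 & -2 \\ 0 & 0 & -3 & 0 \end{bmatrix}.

144

Expand along row 4 (it has 3 zeros):
  − (-3) · M_43   where M_43 = det([2 -2 -4; -3 2 0; 4 1 -2]) = 48
det = (-1)·(-3)·(48) = 144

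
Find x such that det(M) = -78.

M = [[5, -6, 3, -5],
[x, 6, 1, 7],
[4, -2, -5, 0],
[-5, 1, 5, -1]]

Expanding along the column containing x, det(M) is linear in x: det(M) = (11)·x + (-155).
Set (11)·x + (-155) = -78  ⇒  (11)·x = 77  ⇒  x = 7.

7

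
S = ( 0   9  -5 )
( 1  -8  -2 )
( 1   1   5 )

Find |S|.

Expand along row 1:
  − 9 · |1 -2; 1 5| = −9·(5 − (-2)) = -63
  + (-5) · |1 -8; 1 1| = (-5)·(1 − (-8)) = -45
Sum: (-63) + (-45) = -108

|S| = -108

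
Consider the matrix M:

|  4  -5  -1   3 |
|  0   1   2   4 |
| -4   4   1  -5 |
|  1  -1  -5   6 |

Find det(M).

|M| = 76

Expand along row 2 (it has 1 zero):
  + (1) · M_22   where M_22 = det([4 -1 3; -4 1 -5; 1 -5 6]) = -38
  − (2) · M_23   where M_23 = det([4 -5 3; -4 4 -5; 1 -1 6]) = -19
  + (4) · M_24   where M_24 = det([4 -5 -1; -4 4 1; 1 -1 -5]) = 19
det = (+1)·(1)·(-38) + (-1)·(2)·(-19) + (+1)·(4)·(19) = 76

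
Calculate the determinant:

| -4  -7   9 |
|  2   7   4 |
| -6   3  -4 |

Expand along row 1:
  + (-4) · |7 4; 3 -4| = (-4)·(-28 − 12) = 160
  − (-7) · |2 4; -6 -4| = −(-7)·(-8 − (-24)) = 112
  + 9 · |2 7; -6 3| = 9·(6 − (-42)) = 432
Sum: (160) + (112) + (432) = 704

The determinant is 704.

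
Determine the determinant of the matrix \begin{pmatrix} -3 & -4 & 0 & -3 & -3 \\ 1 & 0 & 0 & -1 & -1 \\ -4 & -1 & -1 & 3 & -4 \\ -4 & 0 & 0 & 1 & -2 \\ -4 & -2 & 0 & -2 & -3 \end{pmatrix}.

Expand along column 3 (it has 4 zeros):
  + (-1) · M_33   where M_33 = det([-3 -4 -3 -3; 1 0 -1 -1; -4 0 1 -2; -4 -2 -2 -3]) = -24
det = (+1)·(-1)·(-24) = 24

24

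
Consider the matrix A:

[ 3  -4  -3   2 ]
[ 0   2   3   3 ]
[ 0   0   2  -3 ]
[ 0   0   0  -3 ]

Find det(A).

A is upper triangular, so det(A) is the product of the diagonal entries:
det = (3) · (2) · (2) · (-3) = -36

The determinant is -36.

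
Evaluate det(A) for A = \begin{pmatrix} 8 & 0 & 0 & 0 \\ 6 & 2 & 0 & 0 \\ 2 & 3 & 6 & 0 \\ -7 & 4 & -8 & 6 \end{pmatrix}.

A is lower triangular, so det(A) is the product of the diagonal entries:
det = (8) · (2) · (6) · (6) = 576

576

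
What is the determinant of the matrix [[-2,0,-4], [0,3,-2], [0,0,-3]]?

The matrix is upper triangular, so the determinant is the product of the diagonal entries:
det = (-2) · (3) · (-3) = 18

18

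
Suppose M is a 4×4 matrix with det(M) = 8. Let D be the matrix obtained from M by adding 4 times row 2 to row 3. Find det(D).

Adding a multiple of one row to another leaves the determinant unchanged.
det(D) = (1)·(8) = 8

8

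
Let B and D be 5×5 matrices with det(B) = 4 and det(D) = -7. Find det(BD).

det(BD) = det(B)·det(D) = (4)·(-7) = -28

-28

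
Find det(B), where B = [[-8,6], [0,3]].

det(B) = (-8)·3 − 6·0 = -24 − 0 = -24

-24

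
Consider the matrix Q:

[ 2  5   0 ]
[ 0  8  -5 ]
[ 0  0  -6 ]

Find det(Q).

Q is upper triangular, so det(Q) is the product of the diagonal entries:
det = (2) · (8) · (-6) = -96

-96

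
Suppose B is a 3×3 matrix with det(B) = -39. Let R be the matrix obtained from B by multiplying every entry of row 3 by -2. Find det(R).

Scaling one row by -2 multiplies the determinant by -2.
det(R) = (-2)·(-39) = 78

78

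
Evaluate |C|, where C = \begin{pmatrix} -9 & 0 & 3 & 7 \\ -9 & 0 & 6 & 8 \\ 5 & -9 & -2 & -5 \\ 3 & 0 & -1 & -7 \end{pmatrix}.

Expand along column 2 (it has 3 zeros):
  − (-9) · M_32   where M_32 = det([-9 3 7; -9 6 8; 3 -1 -7]) = 126
det = (-1)·(-9)·(126) = 1134

1134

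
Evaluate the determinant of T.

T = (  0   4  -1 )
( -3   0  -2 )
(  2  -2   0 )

Expand along column 1:
  − (-3) · |4 -1; -2 0| = −(-3)·(0 − 2) = -6
  + 2 · |4 -1; 0 -2| = 2·(-8 − 0) = -16
Sum: (-6) + (-16) = -22

The determinant is -22.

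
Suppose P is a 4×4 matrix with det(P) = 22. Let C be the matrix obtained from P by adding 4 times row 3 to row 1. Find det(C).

The determinant is 22.

Adding a multiple of one row to another leaves the determinant unchanged.
det(C) = (1)·(22) = 22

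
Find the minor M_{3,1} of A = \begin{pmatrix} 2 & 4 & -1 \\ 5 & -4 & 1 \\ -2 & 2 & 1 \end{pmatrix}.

Delete row 3 and column 1; the remaining 2×2 submatrix is [4 -1; -4 1].
Its determinant is 4·1 − (-1)·(-4) = 0.

The minor is 0.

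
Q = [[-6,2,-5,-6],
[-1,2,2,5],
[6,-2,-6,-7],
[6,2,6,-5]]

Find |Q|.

det(Q) = -2040

Expand along row 1:
  + (-6) · M_11   where M_11 = det([2 2 5; -2 -6 -7; 2 6 -5]) = 96
  − (2) · M_12   where M_12 = det([-1 2 5; 6 -6 -7; 6 6 -5]) = 264
  + (-5) · M_13   where M_13 = det([-1 2 5; 6 -2 -7; 6 2 -5]) = 72
  − (-6) · M_14   where M_14 = det([-1 2 2; 6 -2 -6; 6 2 6]) = -96
det = (+1)·(-6)·(96) + (-1)·(2)·(264) + (+1)·(-5)·(72) + (-1)·(-6)·(-96) = -2040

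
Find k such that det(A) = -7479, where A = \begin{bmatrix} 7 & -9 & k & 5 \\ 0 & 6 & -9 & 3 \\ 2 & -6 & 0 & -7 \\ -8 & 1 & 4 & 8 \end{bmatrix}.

Expanding along the row containing k, det(A) is linear in k: det(A) = (102)·k + (-6765).
Set (102)·k + (-6765) = -7479  ⇒  (102)·k = -714  ⇒  k = -7.

-7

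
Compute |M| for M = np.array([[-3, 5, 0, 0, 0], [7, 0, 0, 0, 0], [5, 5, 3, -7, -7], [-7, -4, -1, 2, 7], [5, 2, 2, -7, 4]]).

-840

M is block lower-triangular with a 2×2 block and a 3×3 block on the diagonal, so its determinant equals the product of the determinants of the diagonal blocks.
det of the 2×2 block = -35
det of the 3×3 block = 24
det = (-35)·(24) = -840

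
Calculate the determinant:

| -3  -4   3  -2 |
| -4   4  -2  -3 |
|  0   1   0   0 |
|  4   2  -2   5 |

The determinant is -40.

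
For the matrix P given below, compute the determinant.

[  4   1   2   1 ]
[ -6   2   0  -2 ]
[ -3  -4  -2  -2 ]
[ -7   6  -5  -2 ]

Expand along row 2 (it has 1 zero):
  − (-6) · M_21   where M_21 = det([1 2 1; -4 -2 -2; 6 -5 -2]) = -14
  + (2) · M_22   where M_22 = det([4 2 1; -3 -2 -2; -7 -5 -2]) = -7
  + (-2) · M_24   where M_24 = det([4 1 2; -3 -4 -2; -7 6 -5]) = 35
det = (-1)·(-6)·(-14) + (+1)·(2)·(-7) + (+1)·(-2)·(35) = -168

det(P) = -168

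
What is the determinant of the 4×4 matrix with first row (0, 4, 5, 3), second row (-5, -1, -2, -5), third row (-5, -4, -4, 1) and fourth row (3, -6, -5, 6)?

The determinant is -60.

Expand along row 1 (it has 1 zero):
  − (4) · M_12   where M_12 = det([-5 -2 -5; -5 -4 1; 3 -5 6]) = -156
  + (5) · M_13   where M_13 = det([-5 -1 -5; -5 -4 1; 3 -6 6]) = -153
  − (3) · M_14   where M_14 = det([-5 -1 -2; -5 -4 -4; 3 -6 -5]) = -27
det = (-1)·(4)·(-156) + (+1)·(5)·(-153) + (-1)·(3)·(-27) = -60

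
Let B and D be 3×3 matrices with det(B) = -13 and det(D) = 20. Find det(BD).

-260

det(BD) = det(B)·det(D) = (-13)·(20) = -260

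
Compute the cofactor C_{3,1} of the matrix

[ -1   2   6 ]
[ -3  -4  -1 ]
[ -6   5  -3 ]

The cofactor is 22.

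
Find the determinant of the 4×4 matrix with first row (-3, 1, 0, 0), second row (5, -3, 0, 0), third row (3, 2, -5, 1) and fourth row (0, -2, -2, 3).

-52

The matrix is block lower-triangular with a 2×2 block and a 2×2 block on the diagonal, so its determinant equals the product of the determinants of the diagonal blocks.
det of the 2×2 block = 4
det of the 2×2 block = -13
det = (4)·(-13) = -52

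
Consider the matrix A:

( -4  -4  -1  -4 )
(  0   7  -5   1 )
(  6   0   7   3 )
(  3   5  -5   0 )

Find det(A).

|A| = 371

Expand along row 2 (it has 1 zero):
  + (7) · M_22   where M_22 = det([-4 -1 -4; 6 7 3; 3 -5 0]) = 135
  − (-5) · M_23   where M_23 = det([-4 -4 -4; 6 0 3; 3 5 0]) = -96
  + (1) · M_24   where M_24 = det([-4 -4 -1; 6 0 7; 3 5 -5]) = -94
det = (+1)·(7)·(135) + (-1)·(-5)·(-96) + (+1)·(1)·(-94) = 371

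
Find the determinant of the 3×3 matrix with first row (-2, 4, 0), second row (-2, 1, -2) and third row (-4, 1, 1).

Expand along row 1:
  + (-2) · |1 -2; 1 1| = (-2)·(1 − (-2)) = -6
  − 4 · |-2 -2; -4 1| = −4·(-2 − 8) = 40
Sum: (-6) + (40) = 34

The determinant is 34.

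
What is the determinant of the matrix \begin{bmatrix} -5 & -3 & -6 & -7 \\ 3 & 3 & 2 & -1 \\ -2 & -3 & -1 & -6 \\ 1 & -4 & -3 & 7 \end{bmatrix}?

Expand along row 1:
  + (-5) · M_11   where M_11 = det([3 2 -1; -3 -1 -6; -4 -3 7]) = 10
  − (-3) · M_12   where M_12 = det([3 2 -1; -2 -1 -6; 1 -3 7]) = -66
  + (-6) · M_13   where M_13 = det([3 3 -1; -2 -3 -6; 1 -4 7]) = -122
  − (-7) · M_14   where M_14 = det([3 3 2; -2 -3 -1; 1 -4 -3]) = 16
det = (+1)·(-5)·(10) + (-1)·(-3)·(-66) + (+1)·(-6)·(-122) + (-1)·(-7)·(16) = 596

The determinant is 596.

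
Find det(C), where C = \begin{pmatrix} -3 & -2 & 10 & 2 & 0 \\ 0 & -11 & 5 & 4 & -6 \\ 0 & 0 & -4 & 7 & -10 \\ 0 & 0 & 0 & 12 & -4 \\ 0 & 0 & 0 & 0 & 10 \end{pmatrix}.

C is upper triangular, so det(C) is the product of the diagonal entries:
det = (-3) · (-11) · (-4) · (12) · (10) = -15840

det(C) = -15840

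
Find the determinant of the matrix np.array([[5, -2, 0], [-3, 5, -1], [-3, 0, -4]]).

Expand along row 1:
  + 5 · |5 -1; 0 -4| = 5·(-20 − 0) = -100
  − (-2) · |-3 -1; -3 -4| = −(-2)·(12 − 3) = 18
Sum: (-100) + (18) = -82

The determinant is -82.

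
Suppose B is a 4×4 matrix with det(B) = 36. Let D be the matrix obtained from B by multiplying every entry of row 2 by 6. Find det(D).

|D| = 216

Scaling one row by 6 multiplies the determinant by 6.
det(D) = (6)·(36) = 216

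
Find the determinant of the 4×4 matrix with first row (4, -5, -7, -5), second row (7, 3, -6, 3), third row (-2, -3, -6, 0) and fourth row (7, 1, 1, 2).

-1446

Expand along row 3 (it has 1 zero):
  + (-2) · M_31   where M_31 = det([-5 -7 -5; 3 -6 3; 1 1 2]) = 51
  − (-3) · M_32   where M_32 = det([4 -7 -5; 7 -6 3; 7 1 2]) = -354
  + (-6) · M_33   where M_33 = det([4 -5 -5; 7 3 3; 7 1 2]) = 47
det = (+1)·(-2)·(51) + (-1)·(-3)·(-354) + (+1)·(-6)·(47) = -1446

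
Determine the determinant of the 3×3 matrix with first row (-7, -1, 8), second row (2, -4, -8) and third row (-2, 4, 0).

-240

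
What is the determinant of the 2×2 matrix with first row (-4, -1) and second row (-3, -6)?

det = (-4)·(-6) − (-1)·(-3) = 24 − 3 = 21

21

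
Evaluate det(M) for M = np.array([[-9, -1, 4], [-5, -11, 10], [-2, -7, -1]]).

|M| = -652

Expand along row 1:
  + (-9) · |-11 10; -7 -1| = (-9)·(11 − (-70)) = -729
  − (-1) · |-5 10; -2 -1| = −(-1)·(5 − (-20)) = 25
  + 4 · |-5 -11; -2 -7| = 4·(35 − 22) = 52
Sum: (-729) + (25) + (52) = -652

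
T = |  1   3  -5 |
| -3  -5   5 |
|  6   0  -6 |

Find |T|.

|T| = -84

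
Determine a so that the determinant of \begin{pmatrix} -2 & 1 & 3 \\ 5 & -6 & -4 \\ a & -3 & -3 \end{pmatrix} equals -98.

-4

Expanding along the row containing a, det(B) is linear in a: det(B) = (14)·a + (-42).
Set (14)·a + (-42) = -98  ⇒  (14)·a = -56  ⇒  a = -4.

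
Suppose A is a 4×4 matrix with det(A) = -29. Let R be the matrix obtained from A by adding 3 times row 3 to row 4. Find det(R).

Adding a multiple of one row to another leaves the determinant unchanged.
det(R) = (1)·(-29) = -29

det(R) = -29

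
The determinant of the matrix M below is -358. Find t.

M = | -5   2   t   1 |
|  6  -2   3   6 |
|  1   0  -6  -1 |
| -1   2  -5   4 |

Expanding along the row containing t, det(M) is linear in t: det(M) = (30)·t + (-178).
Set (30)·t + (-178) = -358  ⇒  (30)·t = -180  ⇒  t = -6.

t = -6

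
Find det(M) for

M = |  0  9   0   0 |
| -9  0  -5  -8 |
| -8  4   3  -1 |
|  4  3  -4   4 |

Expand along row 1 (it has 3 zeros):
  − (9) · M_12   where M_12 = det([-9 -5 -8; -8 3 -1; 4 -4 4]) = -372
det = (-1)·(9)·(-372) = 3348

3348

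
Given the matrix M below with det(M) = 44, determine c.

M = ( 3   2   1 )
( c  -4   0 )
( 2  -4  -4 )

c = -3

Expanding along the column containing c, det(M) is linear in c: det(M) = (4)·c + (56).
Set (4)·c + (56) = 44  ⇒  (4)·c = -12  ⇒  c = -3.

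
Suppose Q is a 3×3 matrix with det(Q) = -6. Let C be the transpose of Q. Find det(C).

det(Qᵀ) = det(Q).
det(C) = (1)·(-6) = -6

The determinant is -6.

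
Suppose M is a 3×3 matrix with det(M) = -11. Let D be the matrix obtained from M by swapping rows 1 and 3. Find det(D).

11

Swapping two rows multiplies the determinant by −1.
det(D) = (-1)·(-11) = 11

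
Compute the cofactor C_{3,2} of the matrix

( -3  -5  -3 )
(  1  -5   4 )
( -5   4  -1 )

The cofactor is 9.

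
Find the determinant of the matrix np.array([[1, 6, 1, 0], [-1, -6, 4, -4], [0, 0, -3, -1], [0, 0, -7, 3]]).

0

The matrix is block upper-triangular with a 2×2 block and a 2×2 block on the diagonal, so its determinant equals the product of the determinants of the diagonal blocks.
det of the 2×2 block = 0
det of the 2×2 block = -16
det = (0)·(-16) = 0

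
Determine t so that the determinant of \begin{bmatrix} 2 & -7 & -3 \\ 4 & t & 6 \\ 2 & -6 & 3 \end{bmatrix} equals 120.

-2

Expanding along the row containing t, det(B) is linear in t: det(B) = (12)·t + (144).
Set (12)·t + (144) = 120  ⇒  (12)·t = -24  ⇒  t = -2.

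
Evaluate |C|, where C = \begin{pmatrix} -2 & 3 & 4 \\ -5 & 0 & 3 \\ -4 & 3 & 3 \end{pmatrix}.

Expand along column 2:
  − 3 · |-5 3; -4 3| = −3·(-15 − (-12)) = 9
  − 3 · |-2 4; -5 3| = −3·(-6 − (-20)) = -42
Sum: (9) + (-42) = -33

|C| = -33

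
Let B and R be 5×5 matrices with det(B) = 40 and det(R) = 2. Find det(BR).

det(BR) = det(B)·det(R) = (40)·(2) = 80

|BR| = 80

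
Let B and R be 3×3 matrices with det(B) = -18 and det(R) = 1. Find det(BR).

det(BR) = -18

det(BR) = det(B)·det(R) = (-18)·(1) = -18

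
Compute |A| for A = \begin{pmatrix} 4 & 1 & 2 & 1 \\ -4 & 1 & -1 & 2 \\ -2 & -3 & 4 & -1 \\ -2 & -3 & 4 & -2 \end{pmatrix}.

Expand along row 1:
  + (4) · M_11   where M_11 = det([1 -1 2; -3 4 -1; -3 4 -2]) = -1
  − (1) · M_12   where M_12 = det([-4 -1 2; -2 4 -1; -2 4 -2]) = 18
  + (2) · M_13   where M_13 = det([-4 1 2; -2 -3 -1; -2 -3 -2]) = -14
  − (1) · M_14   where M_14 = det([-4 1 -1; -2 -3 4; -2 -3 4]) = 0
det = (+1)·(4)·(-1) + (-1)·(1)·(18) + (+1)·(2)·(-14) + (-1)·(1)·(0) = -50

-50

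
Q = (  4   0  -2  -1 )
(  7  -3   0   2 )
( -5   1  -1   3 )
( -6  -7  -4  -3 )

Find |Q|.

Expand along row 1 (it has 1 zero):
  + (4) · M_11   where M_11 = det([-3 0 2; 1 -1 3; -7 -4 -3]) = -67
  + (-2) · M_13   where M_13 = det([7 -3 2; -5 1 3; -6 -7 -3]) = 307
  − (-1) · M_14   where M_14 = det([7 -3 0; -5 1 -1; -6 -7 -4]) = -35
det = (+1)·(4)·(-67) + (+1)·(-2)·(307) + (-1)·(-1)·(-35) = -917

-917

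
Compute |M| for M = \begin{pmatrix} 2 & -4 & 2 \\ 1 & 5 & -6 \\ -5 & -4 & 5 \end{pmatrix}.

Expand along column 1:
  + 2 · |5 -6; -4 5| = 2·(25 − 24) = 2
  − 1 · |-4 2; -4 5| = −1·(-20 − (-8)) = 12
  + (-5) · |-4 2; 5 -6| = (-5)·(24 − 10) = -70
Sum: (2) + (12) + (-70) = -56

The determinant is -56.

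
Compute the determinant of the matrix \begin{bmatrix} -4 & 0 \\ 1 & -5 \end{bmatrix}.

20

det = (-4)·(-5) − 0·1 = 20 − 0 = 20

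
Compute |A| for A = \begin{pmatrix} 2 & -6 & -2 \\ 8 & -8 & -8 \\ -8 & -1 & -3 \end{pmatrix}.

Expand along column 1:
  + 2 · |-8 -8; -1 -3| = 2·(24 − 8) = 32
  − 8 · |-6 -2; -1 -3| = −8·(18 − 2) = -128
  + (-8) · |-6 -2; -8 -8| = (-8)·(48 − 16) = -256
Sum: (32) + (-128) + (-256) = -352

|A| = -352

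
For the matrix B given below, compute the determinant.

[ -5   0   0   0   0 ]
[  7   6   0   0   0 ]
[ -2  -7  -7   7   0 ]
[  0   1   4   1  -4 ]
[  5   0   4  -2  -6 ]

B is block lower-triangular with a 2×2 block and a 3×3 block on the diagonal, so its determinant equals the product of the determinants of the diagonal blocks.
det of the 2×2 block = -30
det of the 3×3 block = 154
det = (-30)·(154) = -4620

-4620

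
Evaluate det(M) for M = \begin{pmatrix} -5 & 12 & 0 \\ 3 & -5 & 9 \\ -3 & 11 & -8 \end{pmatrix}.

|M| = 259

Expand along column 3:
  − 9 · |-5 12; -3 11| = −9·(-55 − (-36)) = 171
  + (-8) · |-5 12; 3 -5| = (-8)·(25 − 36) = 88
Sum: (171) + (88) = 259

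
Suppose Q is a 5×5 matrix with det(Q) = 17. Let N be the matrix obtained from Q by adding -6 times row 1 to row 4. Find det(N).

Adding a multiple of one row to another leaves the determinant unchanged.
det(N) = (1)·(17) = 17

The determinant is 17.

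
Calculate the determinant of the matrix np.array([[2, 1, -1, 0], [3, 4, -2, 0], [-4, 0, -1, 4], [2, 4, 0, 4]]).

-84

Expand along column 4 (it has 2 zeros):
  − (4) · M_34   where M_34 = det([2 1 -1; 3 4 -2; 2 4 0]) = 8
  + (4) · M_44   where M_44 = det([2 1 -1; 3 4 -2; -4 0 -1]) = -13
det = (-1)·(4)·(8) + (+1)·(4)·(-13) = -84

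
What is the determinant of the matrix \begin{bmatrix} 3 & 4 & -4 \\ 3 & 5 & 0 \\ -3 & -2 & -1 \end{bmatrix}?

-39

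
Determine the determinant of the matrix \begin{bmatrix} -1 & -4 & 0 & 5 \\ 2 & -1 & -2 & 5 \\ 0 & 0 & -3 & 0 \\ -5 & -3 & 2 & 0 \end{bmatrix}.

Expand along row 3 (it has 3 zeros):
  + (-3) · M_33   where M_33 = det([-1 -4 5; 2 -1 5; -5 -3 0]) = 30
det = (+1)·(-3)·(30) = -90

-90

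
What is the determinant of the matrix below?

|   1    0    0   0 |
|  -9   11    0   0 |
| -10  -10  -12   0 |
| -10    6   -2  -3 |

396

The matrix is lower triangular, so the determinant is the product of the diagonal entries:
det = (1) · (11) · (-12) · (-3) = 396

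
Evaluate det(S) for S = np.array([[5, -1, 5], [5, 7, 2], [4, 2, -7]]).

-398

Expand along row 1:
  + 5 · |7 2; 2 -7| = 5·(-49 − 4) = -265
  − (-1) · |5 2; 4 -7| = −(-1)·(-35 − 8) = -43
  + 5 · |5 7; 4 2| = 5·(10 − 28) = -90
Sum: (-265) + (-43) + (-90) = -398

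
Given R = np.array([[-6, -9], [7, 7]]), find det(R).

det(R) = (-6)·7 − (-9)·7 = -42 − (-63) = 21

det(R) = 21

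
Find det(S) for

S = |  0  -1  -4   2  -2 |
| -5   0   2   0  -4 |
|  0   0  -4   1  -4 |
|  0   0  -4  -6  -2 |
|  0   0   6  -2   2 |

The determinant is 580.

S is block upper-triangular with a 2×2 block and a 3×3 block on the diagonal, so its determinant equals the product of the determinants of the diagonal blocks.
det of the 2×2 block = -5
det of the 3×3 block = -116
det = (-5)·(-116) = 580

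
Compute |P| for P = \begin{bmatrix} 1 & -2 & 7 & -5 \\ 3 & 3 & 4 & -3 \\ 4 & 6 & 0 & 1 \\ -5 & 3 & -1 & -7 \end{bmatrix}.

det(P) = -119

Expand along row 3 (it has 1 zero):
  + (4) · M_31   where M_31 = det([-2 7 -5; 3 4 -3; 3 -1 -7]) = 221
  − (6) · M_32   where M_32 = det([1 7 -5; 3 4 -3; -5 -1 -7]) = 136
  − (1) · M_34   where M_34 = det([1 -2 7; 3 3 4; -5 3 -1]) = 187
det = (+1)·(4)·(221) + (-1)·(6)·(136) + (-1)·(1)·(187) = -119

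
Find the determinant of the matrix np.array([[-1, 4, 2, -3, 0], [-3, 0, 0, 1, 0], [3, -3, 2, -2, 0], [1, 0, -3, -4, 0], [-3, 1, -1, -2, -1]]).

Expand along column 5 (it has 4 zeros):
  + (-1) · M_55   where M_55 = det([-1 4 2 -3; -3 0 0 1; 3 -3 2 -2; 1 0 -3 -4]) = -280
det = (+1)·(-1)·(-280) = 280

The determinant is 280.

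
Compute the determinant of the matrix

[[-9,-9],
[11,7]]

det = (-9)·7 − (-9)·11 = -63 − (-99) = 36

The determinant is 36.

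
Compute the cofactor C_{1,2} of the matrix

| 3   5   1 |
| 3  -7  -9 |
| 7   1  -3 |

-54

Delete row 1 and column 2; the remaining 2×2 submatrix is [3 -9; 7 -3].
Its determinant is 3·(-3) − (-9)·7 = 54.
The cofactor carries sign (−1)^(1+2) = −1, so C_{1,2} = −(54) = -54.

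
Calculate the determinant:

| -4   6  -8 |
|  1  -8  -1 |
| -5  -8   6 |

Expand along row 1:
  + (-4) · |-8 -1; -8 6| = (-4)·(-48 − 8) = 224
  − 6 · |1 -1; -5 6| = −6·(6 − 5) = -6
  + (-8) · |1 -8; -5 -8| = (-8)·(-8 − 40) = 384
Sum: (224) + (-6) + (384) = 602

602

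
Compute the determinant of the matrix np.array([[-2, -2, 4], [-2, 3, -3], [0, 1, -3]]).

The determinant is 16.

Expand along row 3:
  − 1 · |-2 4; -2 -3| = −1·(6 − (-8)) = -14
  + (-3) · |-2 -2; -2 3| = (-3)·(-6 − 4) = 30
Sum: (-14) + (30) = 16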